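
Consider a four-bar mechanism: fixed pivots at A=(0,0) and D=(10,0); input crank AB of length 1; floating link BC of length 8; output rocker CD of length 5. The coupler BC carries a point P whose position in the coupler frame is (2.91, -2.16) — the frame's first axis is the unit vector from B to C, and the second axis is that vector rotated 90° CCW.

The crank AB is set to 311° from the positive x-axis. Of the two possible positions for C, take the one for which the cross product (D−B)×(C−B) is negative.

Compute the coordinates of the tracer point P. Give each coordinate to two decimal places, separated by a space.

A=(0,0), D=(10.00,0)
B = A + 1.00·(cos311°, sin311°) = (0.6561, -0.7547)
|BD| = 9.3744
circle(B,8.00) ∩ circle(D,5.00): a=6.7673, h=4.2665
  candidates: C₊=(7.0579,4.0428) cross=39.996; C₋=(7.7449,-4.4626) cross=-39.996
  mode - wants cross < 0 → take C=(7.7449,-4.4626) (cross=-39.996)
ex = (C−B)/|BC| = (0.8861,-0.4635); ey = (0.4635,0.8861)
P = B + 2.91·ex + -2.16·ey = (2.2335,-4.0174)

2.23 -4.02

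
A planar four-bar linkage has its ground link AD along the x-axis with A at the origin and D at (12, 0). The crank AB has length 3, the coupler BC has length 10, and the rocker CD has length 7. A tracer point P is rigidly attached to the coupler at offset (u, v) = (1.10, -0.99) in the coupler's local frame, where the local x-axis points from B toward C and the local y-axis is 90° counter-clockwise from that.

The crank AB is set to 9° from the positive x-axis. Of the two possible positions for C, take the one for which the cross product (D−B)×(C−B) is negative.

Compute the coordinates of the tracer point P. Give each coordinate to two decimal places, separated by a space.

A=(0,0), D=(12.00,0)
B = A + 3.00·(cos9°, sin9°) = (2.9631, 0.4693)
|BD| = 9.0491
circle(B,10.00) ∩ circle(D,7.00): a=7.3425, h=6.7888
  candidates: C₊=(10.6478,6.8682) cross=61.432; C₋=(9.9436,-6.6911) cross=-61.432
  mode - wants cross < 0 → take C=(9.9436,-6.6911) (cross=-61.432)
ex = (C−B)/|BC| = (0.6981,-0.7160); ey = (0.7160,0.6981)
P = B + 1.10·ex + -0.99·ey = (3.0220,-1.0094)

3.02 -1.01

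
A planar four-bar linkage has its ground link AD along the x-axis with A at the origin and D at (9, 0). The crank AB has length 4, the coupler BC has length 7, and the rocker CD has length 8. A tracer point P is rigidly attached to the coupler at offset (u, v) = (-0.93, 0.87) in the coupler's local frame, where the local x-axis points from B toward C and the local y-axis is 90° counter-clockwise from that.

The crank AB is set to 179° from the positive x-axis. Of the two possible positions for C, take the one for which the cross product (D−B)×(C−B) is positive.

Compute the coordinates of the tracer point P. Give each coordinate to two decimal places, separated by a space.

A=(0,0), D=(9.00,0)
B = A + 4.00·(cos179°, sin179°) = (-3.9994, 0.0698)
|BD| = 12.9996
circle(B,7.00) ∩ circle(D,8.00): a=5.9228, h=3.7309
  candidates: C₊=(1.9434,3.7689) cross=48.501; C₋=(1.9033,-3.6929) cross=-48.501
  mode + wants cross > 0 → take C=(1.9434,3.7689) (cross=48.501)
ex = (C−B)/|BC| = (0.8490,0.5284); ey = (-0.5284,0.8490)
P = B + -0.93·ex + 0.87·ey = (-5.2487,0.3170)

-5.25 0.32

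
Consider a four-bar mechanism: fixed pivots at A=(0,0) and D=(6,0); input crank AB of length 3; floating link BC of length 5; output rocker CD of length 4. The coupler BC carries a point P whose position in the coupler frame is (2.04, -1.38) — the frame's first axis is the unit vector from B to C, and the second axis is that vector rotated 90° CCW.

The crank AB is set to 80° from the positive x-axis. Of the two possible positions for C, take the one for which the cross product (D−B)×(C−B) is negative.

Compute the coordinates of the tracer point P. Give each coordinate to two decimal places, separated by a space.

A=(0,0), D=(6.00,0)
B = A + 3.00·(cos80°, sin80°) = (0.5209, 2.9544)
|BD| = 6.2248
circle(B,5.00) ∩ circle(D,4.00): a=3.8353, h=3.2078
  candidates: C₊=(5.4193,3.9576) cross=19.968; C₋=(2.3743,-1.6894) cross=-19.968
  mode - wants cross < 0 → take C=(2.3743,-1.6894) (cross=-19.968)
ex = (C−B)/|BC| = (0.3707,-0.9288); ey = (0.9288,0.3707)
P = B + 2.04·ex + -1.38·ey = (-0.0046,0.5482)

-0.00 0.55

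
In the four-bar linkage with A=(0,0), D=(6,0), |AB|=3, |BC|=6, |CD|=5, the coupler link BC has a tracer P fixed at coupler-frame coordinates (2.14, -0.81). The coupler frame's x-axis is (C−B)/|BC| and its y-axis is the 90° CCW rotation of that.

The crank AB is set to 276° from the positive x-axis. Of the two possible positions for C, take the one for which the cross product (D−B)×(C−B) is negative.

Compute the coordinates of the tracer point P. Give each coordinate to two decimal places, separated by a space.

A=(0,0), D=(6.00,0)
B = A + 3.00·(cos276°, sin276°) = (0.3136, -2.9836)
|BD| = 6.4216
circle(B,6.00) ∩ circle(D,5.00): a=4.0673, h=4.4110
  candidates: C₊=(1.8658,2.8122) cross=28.326; C₋=(5.9646,-4.9999) cross=-28.326
  mode - wants cross < 0 → take C=(5.9646,-4.9999) (cross=-28.326)
ex = (C−B)/|BC| = (0.9418,-0.3361); ey = (0.3361,0.9418)
P = B + 2.14·ex + -0.81·ey = (2.0569,-4.4656)

2.06 -4.47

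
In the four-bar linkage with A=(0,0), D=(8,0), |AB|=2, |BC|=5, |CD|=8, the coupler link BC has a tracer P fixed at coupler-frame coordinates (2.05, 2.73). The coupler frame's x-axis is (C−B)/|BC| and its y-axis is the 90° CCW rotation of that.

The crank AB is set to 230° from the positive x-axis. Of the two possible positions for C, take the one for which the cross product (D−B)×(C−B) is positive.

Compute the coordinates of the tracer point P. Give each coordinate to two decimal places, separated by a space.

A=(0,0), D=(8.00,0)
B = A + 2.00·(cos230°, sin230°) = (-1.2856, -1.5321)
|BD| = 9.4111
circle(B,5.00) ∩ circle(D,8.00): a=2.6335, h=4.2502
  candidates: C₊=(0.6209,3.0902) cross=39.999; C₋=(2.0048,-5.2969) cross=-39.999
  mode + wants cross > 0 → take C=(0.6209,3.0902) (cross=39.999)
ex = (C−B)/|BC| = (0.3813,0.9245); ey = (-0.9245,0.3813)
P = B + 2.05·ex + 2.73·ey = (-3.0277,1.4040)

-3.03 1.40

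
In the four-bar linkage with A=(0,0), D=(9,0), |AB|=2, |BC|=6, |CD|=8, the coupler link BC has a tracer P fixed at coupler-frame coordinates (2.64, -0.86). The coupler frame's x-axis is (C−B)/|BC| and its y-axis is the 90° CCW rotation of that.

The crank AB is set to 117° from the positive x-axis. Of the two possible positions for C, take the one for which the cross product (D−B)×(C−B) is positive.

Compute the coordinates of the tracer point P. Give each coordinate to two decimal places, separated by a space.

A=(0,0), D=(9.00,0)
B = A + 2.00·(cos117°, sin117°) = (-0.9080, 1.7820)
|BD| = 10.0670
circle(B,6.00) ∩ circle(D,8.00): a=3.6428, h=4.7676
  candidates: C₊=(3.5212,5.8295) cross=47.995; C₋=(1.8333,-3.5551) cross=-47.995
  mode + wants cross > 0 → take C=(3.5212,5.8295) (cross=47.995)
ex = (C−B)/|BC| = (0.7382,0.6746); ey = (-0.6746,0.7382)
P = B + 2.64·ex + -0.86·ey = (1.6210,2.9281)

1.62 2.93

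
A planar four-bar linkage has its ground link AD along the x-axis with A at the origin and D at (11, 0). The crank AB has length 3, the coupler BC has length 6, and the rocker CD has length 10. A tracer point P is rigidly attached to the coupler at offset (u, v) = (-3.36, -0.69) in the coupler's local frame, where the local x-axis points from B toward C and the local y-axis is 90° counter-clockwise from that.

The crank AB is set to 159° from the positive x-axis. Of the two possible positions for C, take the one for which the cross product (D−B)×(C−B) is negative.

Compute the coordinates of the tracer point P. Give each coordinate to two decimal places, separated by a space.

A=(0,0), D=(11.00,0)
B = A + 3.00·(cos159°, sin159°) = (-2.8007, 1.0751)
|BD| = 13.8426
circle(B,6.00) ∩ circle(D,10.00): a=4.6096, h=3.8408
  candidates: C₊=(2.0932,4.5463) cross=53.167; C₋=(1.4966,-3.1121) cross=-53.167
  mode - wants cross < 0 → take C=(1.4966,-3.1121) (cross=-53.167)
ex = (C−B)/|BC| = (0.7162,-0.6979); ey = (0.6979,0.7162)
P = B + -3.36·ex + -0.69·ey = (-5.6888,2.9258)

-5.69 2.93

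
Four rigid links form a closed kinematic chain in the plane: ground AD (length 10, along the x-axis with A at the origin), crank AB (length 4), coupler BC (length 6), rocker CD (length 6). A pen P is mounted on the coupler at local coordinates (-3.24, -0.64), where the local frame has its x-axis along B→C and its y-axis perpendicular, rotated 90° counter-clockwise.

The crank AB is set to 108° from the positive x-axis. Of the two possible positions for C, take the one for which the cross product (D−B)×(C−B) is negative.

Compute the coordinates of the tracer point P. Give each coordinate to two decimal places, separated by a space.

-4.41 4.73

A=(0,0), D=(10.00,0)
B = A + 4.00·(cos108°, sin108°) = (-1.2361, 3.8042)
|BD| = 11.8626
circle(B,6.00) ∩ circle(D,6.00): a=5.9313, h=0.9054
  candidates: C₊=(4.6723,2.7596) cross=10.740; C₋=(4.0916,1.0446) cross=-10.740
  mode - wants cross < 0 → take C=(4.0916,1.0446) (cross=-10.740)
ex = (C−B)/|BC| = (0.8879,-0.4599); ey = (0.4599,0.8879)
P = B + -3.24·ex + -0.64·ey = (-4.4074,4.7261)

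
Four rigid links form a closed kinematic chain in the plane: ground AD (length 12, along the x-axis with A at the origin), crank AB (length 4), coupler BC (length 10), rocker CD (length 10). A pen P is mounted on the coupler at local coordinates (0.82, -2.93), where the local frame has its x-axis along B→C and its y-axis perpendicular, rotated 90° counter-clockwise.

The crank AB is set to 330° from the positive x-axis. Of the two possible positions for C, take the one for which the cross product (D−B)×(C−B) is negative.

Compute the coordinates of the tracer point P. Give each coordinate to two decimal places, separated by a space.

A=(0,0), D=(12.00,0)
B = A + 4.00·(cos330°, sin330°) = (3.4641, -2.0000)
|BD| = 8.7671
circle(B,10.00) ∩ circle(D,10.00): a=4.3835, h=8.9880
  candidates: C₊=(5.6816,7.7510) cross=78.799; C₋=(9.7825,-9.7510) cross=-78.799
  mode - wants cross < 0 → take C=(9.7825,-9.7510) (cross=-78.799)
ex = (C−B)/|BC| = (0.6318,-0.7751); ey = (0.7751,0.6318)
P = B + 0.82·ex + -2.93·ey = (1.7112,-4.4869)

1.71 -4.49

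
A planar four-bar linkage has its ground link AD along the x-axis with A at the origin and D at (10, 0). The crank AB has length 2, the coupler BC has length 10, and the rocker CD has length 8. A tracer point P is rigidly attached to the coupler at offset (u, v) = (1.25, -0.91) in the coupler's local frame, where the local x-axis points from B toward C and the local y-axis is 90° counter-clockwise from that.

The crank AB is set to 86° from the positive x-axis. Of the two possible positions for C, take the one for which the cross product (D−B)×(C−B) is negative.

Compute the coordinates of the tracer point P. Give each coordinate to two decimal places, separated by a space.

0.02 0.45

A=(0,0), D=(10.00,0)
B = A + 2.00·(cos86°, sin86°) = (0.1395, 1.9951)
|BD| = 10.0603
circle(B,10.00) ∩ circle(D,8.00): a=6.8194, h=7.3141
  candidates: C₊=(8.2739,7.8116) cross=73.582; C₋=(5.3729,-6.5261) cross=-73.582
  mode - wants cross < 0 → take C=(5.3729,-6.5261) (cross=-73.582)
ex = (C−B)/|BC| = (0.5233,-0.8521); ey = (0.8521,0.5233)
P = B + 1.25·ex + -0.91·ey = (0.0183,0.4537)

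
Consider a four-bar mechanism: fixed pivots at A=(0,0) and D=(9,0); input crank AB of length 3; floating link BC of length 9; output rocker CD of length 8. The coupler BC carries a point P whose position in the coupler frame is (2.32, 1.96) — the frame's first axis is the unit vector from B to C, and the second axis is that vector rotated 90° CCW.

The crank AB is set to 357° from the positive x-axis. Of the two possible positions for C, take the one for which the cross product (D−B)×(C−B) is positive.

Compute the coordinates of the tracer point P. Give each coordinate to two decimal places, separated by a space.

2.35 2.81

A=(0,0), D=(9.00,0)
B = A + 3.00·(cos357°, sin357°) = (2.9959, -0.1570)
|BD| = 6.0062
circle(B,9.00) ∩ circle(D,8.00): a=4.4183, h=7.8408
  candidates: C₊=(7.2077,7.7966) cross=47.093; C₋=(7.6176,-7.8797) cross=-47.093
  mode + wants cross > 0 → take C=(7.2077,7.7966) (cross=47.093)
ex = (C−B)/|BC| = (0.4680,0.8837); ey = (-0.8837,0.4680)
P = B + 2.32·ex + 1.96·ey = (2.3495,2.8105)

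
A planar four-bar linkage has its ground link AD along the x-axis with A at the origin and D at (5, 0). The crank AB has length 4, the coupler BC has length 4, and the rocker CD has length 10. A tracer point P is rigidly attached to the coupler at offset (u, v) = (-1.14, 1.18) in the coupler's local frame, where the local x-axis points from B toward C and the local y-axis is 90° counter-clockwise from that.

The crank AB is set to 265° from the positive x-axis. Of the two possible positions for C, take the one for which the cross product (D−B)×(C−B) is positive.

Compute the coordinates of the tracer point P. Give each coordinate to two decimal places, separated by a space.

0.67 -5.27

A=(0,0), D=(5.00,0)
B = A + 4.00·(cos265°, sin265°) = (-0.3486, -3.9848)
|BD| = 6.6698
circle(B,4.00) ∩ circle(D,10.00): a=-2.9621, h=2.6881
  candidates: C₊=(-4.3300,-3.5989) cross=17.929; C₋=(-1.1181,-7.9101) cross=-17.929
  mode + wants cross > 0 → take C=(-4.3300,-3.5989) (cross=17.929)
ex = (C−B)/|BC| = (-0.9953,0.0965); ey = (-0.0965,-0.9953)
P = B + -1.14·ex + 1.18·ey = (0.6722,-5.2693)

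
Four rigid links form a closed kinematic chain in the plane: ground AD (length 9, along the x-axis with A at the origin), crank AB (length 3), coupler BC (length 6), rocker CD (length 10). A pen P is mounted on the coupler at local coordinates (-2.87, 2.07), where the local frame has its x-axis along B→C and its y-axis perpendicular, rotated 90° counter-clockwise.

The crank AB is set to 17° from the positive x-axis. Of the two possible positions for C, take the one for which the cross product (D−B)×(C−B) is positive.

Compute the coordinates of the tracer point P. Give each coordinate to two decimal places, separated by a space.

A=(0,0), D=(9.00,0)
B = A + 3.00·(cos17°, sin17°) = (2.8689, 0.8771)
|BD| = 6.1935
circle(B,6.00) ∩ circle(D,10.00): a=-2.0699, h=5.6316
  candidates: C₊=(1.6174,6.7451) cross=34.880; C₋=(0.0223,-4.4046) cross=-34.880
  mode + wants cross > 0 → take C=(1.6174,6.7451) (cross=34.880)
ex = (C−B)/|BC| = (-0.2086,0.9780); ey = (-0.9780,-0.2086)
P = B + -2.87·ex + 2.07·ey = (1.4431,-2.3615)

1.44 -2.36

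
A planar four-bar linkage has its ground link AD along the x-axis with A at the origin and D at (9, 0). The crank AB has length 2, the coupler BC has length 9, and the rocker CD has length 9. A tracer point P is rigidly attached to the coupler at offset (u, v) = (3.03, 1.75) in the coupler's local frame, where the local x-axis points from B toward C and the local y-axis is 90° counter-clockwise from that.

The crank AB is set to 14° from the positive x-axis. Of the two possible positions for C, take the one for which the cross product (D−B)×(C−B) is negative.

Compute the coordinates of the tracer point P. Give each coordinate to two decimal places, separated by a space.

A=(0,0), D=(9.00,0)
B = A + 2.00·(cos14°, sin14°) = (1.9406, 0.4838)
|BD| = 7.0760
circle(B,9.00) ∩ circle(D,9.00): a=3.5380, h=8.2754
  candidates: C₊=(6.0362,8.4980) cross=58.557; C₋=(4.9044,-8.0141) cross=-58.557
  mode - wants cross < 0 → take C=(4.9044,-8.0141) (cross=-58.557)
ex = (C−B)/|BC| = (0.3293,-0.9442); ey = (0.9442,0.3293)
P = B + 3.03·ex + 1.75·ey = (4.5908,-1.8008)

4.59 -1.80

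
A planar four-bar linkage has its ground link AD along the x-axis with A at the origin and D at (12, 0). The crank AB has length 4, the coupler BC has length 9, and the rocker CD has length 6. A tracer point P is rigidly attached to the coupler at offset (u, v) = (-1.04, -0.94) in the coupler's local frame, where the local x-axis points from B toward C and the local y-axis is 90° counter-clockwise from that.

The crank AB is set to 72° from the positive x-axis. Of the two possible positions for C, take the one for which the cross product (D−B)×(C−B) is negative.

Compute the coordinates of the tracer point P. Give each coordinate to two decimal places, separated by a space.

A=(0,0), D=(12.00,0)
B = A + 4.00·(cos72°, sin72°) = (1.2361, 3.8042)
|BD| = 11.4164
circle(B,9.00) ∩ circle(D,6.00): a=7.6791, h=4.6938
  candidates: C₊=(10.0403,5.6710) cross=53.587; C₋=(6.9121,-3.1802) cross=-53.587
  mode - wants cross < 0 → take C=(6.9121,-3.1802) (cross=-53.587)
ex = (C−B)/|BC| = (0.6307,-0.7760); ey = (0.7760,0.6307)
P = B + -1.04·ex + -0.94·ey = (-0.1493,4.0185)

-0.15 4.02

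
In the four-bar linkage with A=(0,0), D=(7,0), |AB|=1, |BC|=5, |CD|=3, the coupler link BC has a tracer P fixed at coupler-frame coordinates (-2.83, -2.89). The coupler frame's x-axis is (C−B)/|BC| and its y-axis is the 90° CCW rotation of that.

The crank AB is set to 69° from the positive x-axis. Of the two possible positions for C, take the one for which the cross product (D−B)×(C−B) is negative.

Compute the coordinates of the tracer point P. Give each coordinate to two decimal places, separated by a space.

A=(0,0), D=(7.00,0)
B = A + 1.00·(cos69°, sin69°) = (0.3584, 0.9336)
|BD| = 6.7069
circle(B,5.00) ∩ circle(D,3.00): a=4.5463, h=2.0812
  candidates: C₊=(5.1501,2.3617) cross=13.959; C₋=(4.5707,-1.7602) cross=-13.959
  mode - wants cross < 0 → take C=(4.5707,-1.7602) (cross=-13.959)
ex = (C−B)/|BC| = (0.8425,-0.5388); ey = (0.5388,0.8425)
P = B + -2.83·ex + -2.89·ey = (-3.5828,0.0236)

-3.58 0.02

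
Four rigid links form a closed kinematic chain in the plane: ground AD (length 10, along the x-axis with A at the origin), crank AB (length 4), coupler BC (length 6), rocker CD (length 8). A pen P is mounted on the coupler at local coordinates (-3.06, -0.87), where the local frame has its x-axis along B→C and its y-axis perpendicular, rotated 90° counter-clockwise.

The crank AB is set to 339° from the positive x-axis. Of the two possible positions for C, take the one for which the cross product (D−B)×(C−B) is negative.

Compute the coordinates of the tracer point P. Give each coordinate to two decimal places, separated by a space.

1.75 1.05

A=(0,0), D=(10.00,0)
B = A + 4.00·(cos339°, sin339°) = (3.7343, -1.4335)
|BD| = 6.4276
circle(B,6.00) ∩ circle(D,8.00): a=1.0357, h=5.9099
  candidates: C₊=(3.4259,4.5586) cross=37.987; C₋=(6.0619,-6.9636) cross=-37.987
  mode - wants cross < 0 → take C=(6.0619,-6.9636) (cross=-37.987)
ex = (C−B)/|BC| = (0.3879,-0.9217); ey = (0.9217,0.3879)
P = B + -3.06·ex + -0.87·ey = (1.7454,1.0494)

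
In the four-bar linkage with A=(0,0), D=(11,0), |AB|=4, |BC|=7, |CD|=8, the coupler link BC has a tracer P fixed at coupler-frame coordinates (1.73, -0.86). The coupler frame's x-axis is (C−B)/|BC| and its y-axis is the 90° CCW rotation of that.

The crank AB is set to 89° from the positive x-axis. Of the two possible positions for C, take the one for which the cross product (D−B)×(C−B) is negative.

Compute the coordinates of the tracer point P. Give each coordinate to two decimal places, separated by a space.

A=(0,0), D=(11.00,0)
B = A + 4.00·(cos89°, sin89°) = (0.0698, 3.9994)
|BD| = 11.6389
circle(B,7.00) ∩ circle(D,8.00): a=5.1751, h=4.7137
  candidates: C₊=(6.5495,6.6478) cross=54.862; C₋=(3.3100,-2.2055) cross=-54.862
  mode - wants cross < 0 → take C=(3.3100,-2.2055) (cross=-54.862)
ex = (C−B)/|BC| = (0.4629,-0.8864); ey = (0.8864,0.4629)
P = B + 1.73·ex + -0.86·ey = (0.1083,2.0678)

0.11 2.07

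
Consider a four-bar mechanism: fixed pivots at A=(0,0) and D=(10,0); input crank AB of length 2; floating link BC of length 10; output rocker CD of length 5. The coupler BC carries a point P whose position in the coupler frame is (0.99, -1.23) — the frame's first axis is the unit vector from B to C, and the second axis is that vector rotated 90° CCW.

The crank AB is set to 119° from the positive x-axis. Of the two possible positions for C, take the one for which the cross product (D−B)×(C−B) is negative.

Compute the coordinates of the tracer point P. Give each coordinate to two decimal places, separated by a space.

A=(0,0), D=(10.00,0)
B = A + 2.00·(cos119°, sin119°) = (-0.9696, 1.7492)
|BD| = 11.1082
circle(B,10.00) ∩ circle(D,5.00): a=8.9300, h=4.5006
  candidates: C₊=(8.5577,4.7875) cross=49.994; C₋=(7.1402,-4.1014) cross=-49.994
  mode - wants cross < 0 → take C=(7.1402,-4.1014) (cross=-49.994)
ex = (C−B)/|BC| = (0.8110,-0.5851); ey = (0.5851,0.8110)
P = B + 0.99·ex + -1.23·ey = (-0.8864,0.1725)

-0.89 0.17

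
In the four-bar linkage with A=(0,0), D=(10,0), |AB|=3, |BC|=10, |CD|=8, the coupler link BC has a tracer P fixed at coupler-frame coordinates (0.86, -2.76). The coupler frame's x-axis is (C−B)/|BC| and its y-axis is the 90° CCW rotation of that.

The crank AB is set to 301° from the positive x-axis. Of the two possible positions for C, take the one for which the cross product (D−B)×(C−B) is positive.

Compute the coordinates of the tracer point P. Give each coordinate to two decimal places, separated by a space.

A=(0,0), D=(10.00,0)
B = A + 3.00·(cos301°, sin301°) = (1.5451, -2.5715)
|BD| = 8.8373
circle(B,10.00) ∩ circle(D,8.00): a=6.4555, h=7.6372
  candidates: C₊=(5.4989,6.6137) cross=67.492; C₋=(9.9435,-7.9998) cross=-67.492
  mode + wants cross > 0 → take C=(5.4989,6.6137) (cross=67.492)
ex = (C−B)/|BC| = (0.3954,0.9185); ey = (-0.9185,0.3954)
P = B + 0.86·ex + -2.76·ey = (4.4202,-2.8728)

4.42 -2.87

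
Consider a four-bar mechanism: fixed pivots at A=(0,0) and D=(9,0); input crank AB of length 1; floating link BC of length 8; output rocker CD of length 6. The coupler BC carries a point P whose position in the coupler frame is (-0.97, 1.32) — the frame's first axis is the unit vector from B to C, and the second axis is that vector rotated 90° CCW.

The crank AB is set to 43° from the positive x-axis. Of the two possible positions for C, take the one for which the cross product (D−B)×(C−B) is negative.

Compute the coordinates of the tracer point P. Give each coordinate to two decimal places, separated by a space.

A=(0,0), D=(9.00,0)
B = A + 1.00·(cos43°, sin43°) = (0.7314, 0.6820)
|BD| = 8.2967
circle(B,8.00) ∩ circle(D,6.00): a=5.8358, h=5.4721
  candidates: C₊=(6.9972,5.6559) cross=45.400; C₋=(6.0976,-5.2513) cross=-45.400
  mode - wants cross < 0 → take C=(6.0976,-5.2513) (cross=-45.400)
ex = (C−B)/|BC| = (0.6708,-0.7417); ey = (0.7417,0.6708)
P = B + -0.97·ex + 1.32·ey = (1.0597,2.2868)

1.06 2.29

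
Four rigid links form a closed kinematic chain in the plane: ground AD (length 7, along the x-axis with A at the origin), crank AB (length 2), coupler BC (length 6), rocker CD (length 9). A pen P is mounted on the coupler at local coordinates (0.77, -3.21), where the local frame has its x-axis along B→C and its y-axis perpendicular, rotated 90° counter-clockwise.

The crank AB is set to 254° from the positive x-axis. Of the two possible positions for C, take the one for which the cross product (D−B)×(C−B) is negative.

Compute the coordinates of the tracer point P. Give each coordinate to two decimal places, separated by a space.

-3.17 -3.93

A=(0,0), D=(7.00,0)
B = A + 2.00·(cos254°, sin254°) = (-0.5513, -1.9225)
|BD| = 7.7922
circle(B,6.00) ∩ circle(D,9.00): a=1.0086, h=5.9146
  candidates: C₊=(-1.0332,4.0581) cross=46.088; C₋=(1.8854,-7.4055) cross=-46.088
  mode - wants cross < 0 → take C=(1.8854,-7.4055) (cross=-46.088)
ex = (C−B)/|BC| = (0.4061,-0.9138); ey = (0.9138,0.4061)
P = B + 0.77·ex + -3.21·ey = (-3.1719,-3.9298)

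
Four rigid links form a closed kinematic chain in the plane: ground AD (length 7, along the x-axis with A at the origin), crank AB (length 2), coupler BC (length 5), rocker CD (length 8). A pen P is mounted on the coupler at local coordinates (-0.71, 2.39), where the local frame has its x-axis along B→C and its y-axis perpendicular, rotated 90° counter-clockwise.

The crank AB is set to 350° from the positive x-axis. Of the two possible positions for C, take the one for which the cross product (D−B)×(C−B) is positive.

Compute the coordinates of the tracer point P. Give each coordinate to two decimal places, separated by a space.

A=(0,0), D=(7.00,0)
B = A + 2.00·(cos350°, sin350°) = (1.9696, -0.3473)
|BD| = 5.0424
circle(B,5.00) ∩ circle(D,8.00): a=-1.3461, h=4.8154
  candidates: C₊=(0.2951,4.3640) cross=24.281; C₋=(0.9584,-5.2440) cross=-24.281
  mode + wants cross > 0 → take C=(0.2951,4.3640) (cross=24.281)
ex = (C−B)/|BC| = (-0.3349,0.9423); ey = (-0.9423,-0.3349)
P = B + -0.71·ex + 2.39·ey = (-0.0446,-1.8167)

-0.04 -1.82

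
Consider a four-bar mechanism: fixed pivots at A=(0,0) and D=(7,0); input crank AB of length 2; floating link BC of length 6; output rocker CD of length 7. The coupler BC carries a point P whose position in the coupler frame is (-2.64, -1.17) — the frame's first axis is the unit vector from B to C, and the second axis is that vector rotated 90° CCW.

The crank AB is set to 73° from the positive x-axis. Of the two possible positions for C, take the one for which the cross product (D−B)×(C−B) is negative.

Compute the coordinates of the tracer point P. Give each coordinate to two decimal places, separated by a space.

-0.89 4.40

A=(0,0), D=(7.00,0)
B = A + 2.00·(cos73°, sin73°) = (0.5847, 1.9126)
|BD| = 6.6943
circle(B,6.00) ∩ circle(D,7.00): a=2.3762, h=5.5094
  candidates: C₊=(4.4360,6.5135) cross=36.882; C₋=(1.2878,-4.0461) cross=-36.882
  mode - wants cross < 0 → take C=(1.2878,-4.0461) (cross=-36.882)
ex = (C−B)/|BC| = (0.1172,-0.9931); ey = (0.9931,0.1172)
P = B + -2.64·ex + -1.17·ey = (-0.8865,4.3973)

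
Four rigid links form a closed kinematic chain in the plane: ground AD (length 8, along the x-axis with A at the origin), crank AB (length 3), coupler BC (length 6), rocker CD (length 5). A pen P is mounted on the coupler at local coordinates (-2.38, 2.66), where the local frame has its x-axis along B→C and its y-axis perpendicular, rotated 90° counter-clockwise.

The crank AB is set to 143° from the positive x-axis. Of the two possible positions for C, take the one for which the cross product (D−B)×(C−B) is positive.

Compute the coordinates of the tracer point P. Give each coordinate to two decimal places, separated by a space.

-5.00 4.24

A=(0,0), D=(8.00,0)
B = A + 3.00·(cos143°, sin143°) = (-2.3959, 1.8054)
|BD| = 10.5515
circle(B,6.00) ∩ circle(D,5.00): a=5.7970, h=1.5475
  candidates: C₊=(3.5804,2.3382) cross=16.328; C₋=(3.0508,-0.7111) cross=-16.328
  mode + wants cross > 0 → take C=(3.5804,2.3382) (cross=16.328)
ex = (C−B)/|BC| = (0.9961,0.0888); ey = (-0.0888,0.9961)
P = B + -2.38·ex + 2.66·ey = (-5.0027,4.2436)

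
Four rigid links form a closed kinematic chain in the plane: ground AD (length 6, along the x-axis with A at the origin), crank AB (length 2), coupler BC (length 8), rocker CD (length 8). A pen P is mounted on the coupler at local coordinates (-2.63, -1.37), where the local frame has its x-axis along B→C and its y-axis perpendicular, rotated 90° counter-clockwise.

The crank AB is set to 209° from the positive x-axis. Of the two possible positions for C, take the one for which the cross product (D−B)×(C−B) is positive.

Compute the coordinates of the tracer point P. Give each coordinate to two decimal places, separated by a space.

A=(0,0), D=(6.00,0)
B = A + 2.00·(cos209°, sin209°) = (-1.7492, -0.9696)
|BD| = 7.8097
circle(B,8.00) ∩ circle(D,8.00): a=3.9048, h=6.9823
  candidates: C₊=(1.2585,6.4434) cross=54.529; C₋=(2.9923,-7.4131) cross=-54.529
  mode + wants cross > 0 → take C=(1.2585,6.4434) (cross=54.529)
ex = (C−B)/|BC| = (0.3760,0.9266); ey = (-0.9266,0.3760)
P = B + -2.63·ex + -1.37·ey = (-1.4685,-3.9217)

-1.47 -3.92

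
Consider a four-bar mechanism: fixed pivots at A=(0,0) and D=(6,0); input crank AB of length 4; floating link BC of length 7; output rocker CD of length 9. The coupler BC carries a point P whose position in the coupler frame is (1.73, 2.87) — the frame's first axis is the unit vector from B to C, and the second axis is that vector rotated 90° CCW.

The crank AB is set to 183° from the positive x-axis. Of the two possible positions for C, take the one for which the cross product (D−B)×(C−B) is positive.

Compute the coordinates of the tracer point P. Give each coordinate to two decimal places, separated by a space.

-5.72 2.66

A=(0,0), D=(6.00,0)
B = A + 4.00·(cos183°, sin183°) = (-3.9945, -0.2093)
|BD| = 9.9967
circle(B,7.00) ∩ circle(D,9.00): a=3.3978, h=6.1200
  candidates: C₊=(-0.7256,5.9805) cross=61.180; C₋=(-0.4693,-6.2569) cross=-61.180
  mode + wants cross > 0 → take C=(-0.7256,5.9805) (cross=61.180)
ex = (C−B)/|BC| = (0.4670,0.8843); ey = (-0.8843,0.4670)
P = B + 1.73·ex + 2.87·ey = (-5.7245,2.6607)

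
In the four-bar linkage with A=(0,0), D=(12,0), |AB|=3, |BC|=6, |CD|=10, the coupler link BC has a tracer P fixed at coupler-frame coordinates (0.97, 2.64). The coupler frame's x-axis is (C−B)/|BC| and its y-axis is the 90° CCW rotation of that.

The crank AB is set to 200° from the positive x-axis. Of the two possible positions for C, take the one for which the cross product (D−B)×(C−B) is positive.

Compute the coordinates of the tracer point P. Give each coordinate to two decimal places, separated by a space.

-3.42 1.72

A=(0,0), D=(12.00,0)
B = A + 3.00·(cos200°, sin200°) = (-2.8191, -1.0261)
|BD| = 14.8546
circle(B,6.00) ∩ circle(D,10.00): a=5.2731, h=2.8627
  candidates: C₊=(2.2436,2.1940) cross=42.524; C₋=(2.6391,-3.5177) cross=-42.524
  mode + wants cross > 0 → take C=(2.2436,2.1940) (cross=42.524)
ex = (C−B)/|BC| = (0.8438,0.5367); ey = (-0.5367,0.8438)
P = B + 0.97·ex + 2.64·ey = (-3.4174,1.7221)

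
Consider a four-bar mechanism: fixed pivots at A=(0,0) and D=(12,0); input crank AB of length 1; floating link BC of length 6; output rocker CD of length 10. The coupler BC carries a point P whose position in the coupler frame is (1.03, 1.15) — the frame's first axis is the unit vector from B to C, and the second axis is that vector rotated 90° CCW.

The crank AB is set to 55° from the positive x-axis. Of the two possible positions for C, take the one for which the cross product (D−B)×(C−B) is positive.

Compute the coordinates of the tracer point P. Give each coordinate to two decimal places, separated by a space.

A=(0,0), D=(12.00,0)
B = A + 1.00·(cos55°, sin55°) = (0.5736, 0.8192)
|BD| = 11.4557
circle(B,6.00) ∩ circle(D,10.00): a=2.9345, h=5.2334
  candidates: C₊=(3.8748,5.8293) cross=59.953; C₋=(3.1264,-4.6107) cross=-59.953
  mode + wants cross > 0 → take C=(3.8748,5.8293) (cross=59.953)
ex = (C−B)/|BC| = (0.5502,0.8350); ey = (-0.8350,0.5502)
P = B + 1.03·ex + 1.15·ey = (0.1800,2.3120)

0.18 2.31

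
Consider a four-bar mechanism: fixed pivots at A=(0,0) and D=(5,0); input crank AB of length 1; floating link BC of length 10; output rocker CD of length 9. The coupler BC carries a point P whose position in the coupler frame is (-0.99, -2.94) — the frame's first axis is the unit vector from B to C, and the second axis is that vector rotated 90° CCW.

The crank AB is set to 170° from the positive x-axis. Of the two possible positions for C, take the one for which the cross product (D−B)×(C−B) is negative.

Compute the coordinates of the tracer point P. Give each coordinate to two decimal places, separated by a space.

A=(0,0), D=(5.00,0)
B = A + 1.00·(cos170°, sin170°) = (-0.9848, 0.1736)
|BD| = 5.9873
circle(B,10.00) ∩ circle(D,9.00): a=4.5803, h=8.8893
  candidates: C₊=(3.8514,8.9264) cross=53.223; C₋=(3.3358,-8.8448) cross=-53.223
  mode - wants cross < 0 → take C=(3.3358,-8.8448) (cross=-53.223)
ex = (C−B)/|BC| = (0.4321,-0.9018); ey = (0.9018,0.4321)
P = B + -0.99·ex + -2.94·ey = (-4.0640,-0.2038)

-4.06 -0.20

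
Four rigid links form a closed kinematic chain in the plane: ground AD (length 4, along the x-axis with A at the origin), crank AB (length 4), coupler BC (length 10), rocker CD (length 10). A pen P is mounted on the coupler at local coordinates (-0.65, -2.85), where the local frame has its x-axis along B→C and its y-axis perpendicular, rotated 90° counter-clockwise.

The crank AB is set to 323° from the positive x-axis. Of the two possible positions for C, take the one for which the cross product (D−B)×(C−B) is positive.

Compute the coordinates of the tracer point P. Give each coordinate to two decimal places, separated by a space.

A=(0,0), D=(4.00,0)
B = A + 4.00·(cos323°, sin323°) = (3.1945, -2.4073)
|BD| = 2.5384
circle(B,10.00) ∩ circle(D,10.00): a=1.2692, h=9.9191
  candidates: C₊=(-5.8093,1.9438) cross=25.179; C₋=(13.0038,-4.3510) cross=-25.179
  mode + wants cross > 0 → take C=(-5.8093,1.9438) (cross=25.179)
ex = (C−B)/|BC| = (-0.9004,0.4351); ey = (-0.4351,-0.9004)
P = B + -0.65·ex + -2.85·ey = (5.0198,-0.1240)

5.02 -0.12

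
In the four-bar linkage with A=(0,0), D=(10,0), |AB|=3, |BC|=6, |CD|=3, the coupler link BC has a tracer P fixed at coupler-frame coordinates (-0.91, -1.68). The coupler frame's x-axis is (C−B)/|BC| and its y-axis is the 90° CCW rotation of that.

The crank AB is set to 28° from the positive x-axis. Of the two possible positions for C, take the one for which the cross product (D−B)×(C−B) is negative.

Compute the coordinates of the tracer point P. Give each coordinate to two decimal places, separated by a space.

0.97 0.50

A=(0,0), D=(10.00,0)
B = A + 3.00·(cos28°, sin28°) = (2.6488, 1.4084)
|BD| = 7.4849
circle(B,6.00) ∩ circle(D,3.00): a=5.5461, h=2.2893
  candidates: C₊=(8.5266,2.6133) cross=17.135; C₋=(7.6651,-1.8836) cross=-17.135
  mode - wants cross < 0 → take C=(7.6651,-1.8836) (cross=-17.135)
ex = (C−B)/|BC| = (0.8360,-0.5487); ey = (0.5487,0.8360)
P = B + -0.91·ex + -1.68·ey = (0.9663,0.5032)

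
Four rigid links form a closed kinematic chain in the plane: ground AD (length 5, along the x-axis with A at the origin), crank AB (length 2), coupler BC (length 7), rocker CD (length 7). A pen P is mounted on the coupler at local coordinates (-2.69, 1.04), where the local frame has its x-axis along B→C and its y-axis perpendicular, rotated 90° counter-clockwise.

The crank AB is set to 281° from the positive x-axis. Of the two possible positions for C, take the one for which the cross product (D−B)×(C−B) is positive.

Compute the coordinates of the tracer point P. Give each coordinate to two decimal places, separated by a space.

A=(0,0), D=(5.00,0)
B = A + 2.00·(cos281°, sin281°) = (0.3816, -1.9633)
|BD| = 5.0183
circle(B,7.00) ∩ circle(D,7.00): a=2.5092, h=6.5348
  candidates: C₊=(0.1343,5.0324) cross=32.794; C₋=(5.2473,-6.9956) cross=-32.794
  mode + wants cross > 0 → take C=(0.1343,5.0324) (cross=32.794)
ex = (C−B)/|BC| = (-0.0353,0.9994); ey = (-0.9994,-0.0353)
P = B + -2.69·ex + 1.04·ey = (-0.5627,-4.6883)

-0.56 -4.69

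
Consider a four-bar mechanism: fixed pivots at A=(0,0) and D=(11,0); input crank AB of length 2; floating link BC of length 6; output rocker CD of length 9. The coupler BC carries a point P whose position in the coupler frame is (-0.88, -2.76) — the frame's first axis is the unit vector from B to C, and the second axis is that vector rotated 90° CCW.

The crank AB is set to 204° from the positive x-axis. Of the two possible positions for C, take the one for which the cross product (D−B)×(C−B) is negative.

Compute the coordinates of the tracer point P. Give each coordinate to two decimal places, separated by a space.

A=(0,0), D=(11.00,0)
B = A + 2.00·(cos204°, sin204°) = (-1.8271, -0.8135)
|BD| = 12.8529
circle(B,6.00) ∩ circle(D,9.00): a=4.6758, h=3.7598
  candidates: C₊=(2.6014,3.2348) cross=48.325; C₋=(3.0773,-4.2698) cross=-48.325
  mode - wants cross < 0 → take C=(3.0773,-4.2698) (cross=-48.325)
ex = (C−B)/|BC| = (0.8174,-0.5761); ey = (0.5761,0.8174)
P = B + -0.88·ex + -2.76·ey = (-4.1363,-2.5626)

-4.14 -2.56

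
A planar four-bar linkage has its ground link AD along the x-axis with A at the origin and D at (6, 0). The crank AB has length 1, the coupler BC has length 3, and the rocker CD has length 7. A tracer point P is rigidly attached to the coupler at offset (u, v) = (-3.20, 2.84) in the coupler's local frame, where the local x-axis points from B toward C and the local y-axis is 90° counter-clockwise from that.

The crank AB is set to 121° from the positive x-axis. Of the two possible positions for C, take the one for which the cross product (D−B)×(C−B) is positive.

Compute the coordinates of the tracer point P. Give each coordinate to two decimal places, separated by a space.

A=(0,0), D=(6.00,0)
B = A + 1.00·(cos121°, sin121°) = (-0.5150, 0.8572)
|BD| = 6.5712
circle(B,3.00) ∩ circle(D,7.00): a=0.2420, h=2.9902
  candidates: C₊=(0.1149,3.7903) cross=19.649; C₋=(-0.6652,-2.1391) cross=-19.649
  mode + wants cross > 0 → take C=(0.1149,3.7903) (cross=19.649)
ex = (C−B)/|BC| = (0.2100,0.9777); ey = (-0.9777,0.2100)
P = B + -3.20·ex + 2.84·ey = (-3.9637,-1.6751)

-3.96 -1.68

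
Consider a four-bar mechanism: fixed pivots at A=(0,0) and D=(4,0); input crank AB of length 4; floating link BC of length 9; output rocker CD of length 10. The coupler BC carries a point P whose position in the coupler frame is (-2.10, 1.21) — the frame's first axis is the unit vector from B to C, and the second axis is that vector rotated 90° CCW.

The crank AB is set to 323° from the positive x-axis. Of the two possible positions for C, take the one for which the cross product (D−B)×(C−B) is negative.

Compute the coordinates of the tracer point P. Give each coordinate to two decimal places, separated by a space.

A=(0,0), D=(4.00,0)
B = A + 4.00·(cos323°, sin323°) = (3.1945, -2.4073)
|BD| = 2.5384
circle(B,9.00) ∩ circle(D,10.00): a=-2.4732, h=8.6535
  candidates: C₊=(-5.7965,-2.0069) cross=21.966; C₋=(10.6161,-7.4985) cross=-21.966
  mode - wants cross < 0 → take C=(10.6161,-7.4985) (cross=-21.966)
ex = (C−B)/|BC| = (0.8246,-0.5657); ey = (0.5657,0.8246)
P = B + -2.10·ex + 1.21·ey = (2.1473,-0.2215)

2.15 -0.22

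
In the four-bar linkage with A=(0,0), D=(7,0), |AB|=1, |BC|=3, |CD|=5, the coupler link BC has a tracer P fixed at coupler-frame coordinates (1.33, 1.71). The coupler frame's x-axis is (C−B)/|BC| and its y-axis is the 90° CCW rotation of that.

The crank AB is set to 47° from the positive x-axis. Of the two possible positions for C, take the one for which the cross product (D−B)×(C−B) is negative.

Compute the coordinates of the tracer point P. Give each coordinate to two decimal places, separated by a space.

A=(0,0), D=(7.00,0)
B = A + 1.00·(cos47°, sin47°) = (0.6820, 0.7314)
|BD| = 6.3602
circle(B,3.00) ∩ circle(D,5.00): a=1.9223, h=2.3032
  candidates: C₊=(2.8564,2.7983) cross=14.649; C₋=(2.3267,-1.7776) cross=-14.649
  mode - wants cross < 0 → take C=(2.3267,-1.7776) (cross=-14.649)
ex = (C−B)/|BC| = (0.5482,-0.8363); ey = (0.8363,0.5482)
P = B + 1.33·ex + 1.71·ey = (2.8413,0.5565)

2.84 0.56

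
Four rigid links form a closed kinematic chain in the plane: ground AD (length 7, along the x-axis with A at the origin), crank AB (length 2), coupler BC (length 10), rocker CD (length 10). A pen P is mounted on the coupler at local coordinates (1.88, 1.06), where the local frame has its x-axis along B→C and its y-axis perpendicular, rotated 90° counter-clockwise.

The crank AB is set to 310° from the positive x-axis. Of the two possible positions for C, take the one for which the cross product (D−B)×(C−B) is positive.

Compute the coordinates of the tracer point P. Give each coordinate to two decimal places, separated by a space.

A=(0,0), D=(7.00,0)
B = A + 2.00·(cos310°, sin310°) = (1.2856, -1.5321)
|BD| = 5.9162
circle(B,10.00) ∩ circle(D,10.00): a=2.9581, h=9.5525
  candidates: C₊=(1.6691,8.4606) cross=56.515; C₋=(6.6165,-9.9926) cross=-56.515
  mode + wants cross > 0 → take C=(1.6691,8.4606) (cross=56.515)
ex = (C−B)/|BC| = (0.0383,0.9993); ey = (-0.9993,0.0383)
P = B + 1.88·ex + 1.06·ey = (0.2984,0.3872)

0.30 0.39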